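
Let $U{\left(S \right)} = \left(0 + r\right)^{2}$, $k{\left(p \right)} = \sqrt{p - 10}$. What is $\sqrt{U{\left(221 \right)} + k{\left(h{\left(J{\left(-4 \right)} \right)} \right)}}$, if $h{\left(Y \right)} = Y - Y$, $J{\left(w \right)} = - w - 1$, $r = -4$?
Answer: $\sqrt{16 + i \sqrt{10}} \approx 4.0193 + 0.39339 i$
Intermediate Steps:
$J{\left(w \right)} = -1 - w$
$h{\left(Y \right)} = 0$
$k{\left(p \right)} = \sqrt{-10 + p}$
$U{\left(S \right)} = 16$ ($U{\left(S \right)} = \left(0 - 4\right)^{2} = \left(-4\right)^{2} = 16$)
$\sqrt{U{\left(221 \right)} + k{\left(h{\left(J{\left(-4 \right)} \right)} \right)}} = \sqrt{16 + \sqrt{-10 + 0}} = \sqrt{16 + \sqrt{-10}} = \sqrt{16 + i \sqrt{10}}$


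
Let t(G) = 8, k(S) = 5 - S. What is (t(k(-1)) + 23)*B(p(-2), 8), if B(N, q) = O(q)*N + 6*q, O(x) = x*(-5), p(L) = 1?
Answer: 248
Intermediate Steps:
O(x) = -5*x
B(N, q) = 6*q - 5*N*q (B(N, q) = (-5*q)*N + 6*q = -5*N*q + 6*q = 6*q - 5*N*q)
(t(k(-1)) + 23)*B(p(-2), 8) = (8 + 23)*(8*(6 - 5*1)) = 31*(8*(6 - 5)) = 31*(8*1) = 31*8 = 248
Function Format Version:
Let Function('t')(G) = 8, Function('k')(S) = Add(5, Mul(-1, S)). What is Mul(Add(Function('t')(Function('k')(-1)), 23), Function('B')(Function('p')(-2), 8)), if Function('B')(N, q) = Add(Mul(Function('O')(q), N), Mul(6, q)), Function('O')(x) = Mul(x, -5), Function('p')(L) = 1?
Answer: 248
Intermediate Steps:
Function('O')(x) = Mul(-5, x)
Function('B')(N, q) = Add(Mul(6, q), Mul(-5, N, q)) (Function('B')(N, q) = Add(Mul(Mul(-5, q), N), Mul(6, q)) = Add(Mul(-5, N, q), Mul(6, q)) = Add(Mul(6, q), Mul(-5, N, q)))
Mul(Add(Function('t')(Function('k')(-1)), 23), Function('B')(Function('p')(-2), 8)) = Mul(Add(8, 23), Mul(8, Add(6, Mul(-5, 1)))) = Mul(31, Mul(8, Add(6, -5))) = Mul(31, Mul(8, 1)) = Mul(31, 8) = 248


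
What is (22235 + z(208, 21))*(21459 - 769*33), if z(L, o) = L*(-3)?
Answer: -84671898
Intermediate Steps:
z(L, o) = -3*L
(22235 + z(208, 21))*(21459 - 769*33) = (22235 - 3*208)*(21459 - 769*33) = (22235 - 624)*(21459 - 25377) = 21611*(-3918) = -84671898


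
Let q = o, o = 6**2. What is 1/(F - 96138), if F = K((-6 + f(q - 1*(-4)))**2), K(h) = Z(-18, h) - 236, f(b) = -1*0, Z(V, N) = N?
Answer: -1/96338 ≈ -1.0380e-5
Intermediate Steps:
o = 36
q = 36
f(b) = 0
K(h) = -236 + h (K(h) = h - 236 = -236 + h)
F = -200 (F = -236 + (-6 + 0)**2 = -236 + (-6)**2 = -236 + 36 = -200)
1/(F - 96138) = 1/(-200 - 96138) = 1/(-96338) = -1/96338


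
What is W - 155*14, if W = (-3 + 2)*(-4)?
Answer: -2166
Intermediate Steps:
W = 4 (W = -1*(-4) = 4)
W - 155*14 = 4 - 155*14 = 4 - 2170 = -2166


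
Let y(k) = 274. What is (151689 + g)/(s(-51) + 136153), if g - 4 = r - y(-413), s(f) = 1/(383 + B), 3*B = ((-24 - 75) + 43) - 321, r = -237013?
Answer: -66078568/105110119 ≈ -0.62866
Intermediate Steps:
B = -377/3 (B = (((-24 - 75) + 43) - 321)/3 = ((-99 + 43) - 321)/3 = (-56 - 321)/3 = (⅓)*(-377) = -377/3 ≈ -125.67)
s(f) = 3/772 (s(f) = 1/(383 - 377/3) = 1/(772/3) = 3/772)
g = -237283 (g = 4 + (-237013 - 1*274) = 4 + (-237013 - 274) = 4 - 237287 = -237283)
(151689 + g)/(s(-51) + 136153) = (151689 - 237283)/(3/772 + 136153) = -85594/105110119/772 = -85594*772/105110119 = -66078568/105110119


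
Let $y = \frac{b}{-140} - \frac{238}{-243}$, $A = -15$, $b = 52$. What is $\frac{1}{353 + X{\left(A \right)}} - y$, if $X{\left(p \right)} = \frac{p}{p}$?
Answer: $- \frac{607343}{1003590} \approx -0.60517$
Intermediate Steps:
$X{\left(p \right)} = 1$
$y = \frac{5171}{8505}$ ($y = \frac{52}{-140} - \frac{238}{-243} = 52 \left(- \frac{1}{140}\right) - - \frac{238}{243} = - \frac{13}{35} + \frac{238}{243} = \frac{5171}{8505} \approx 0.608$)
$\frac{1}{353 + X{\left(A \right)}} - y = \frac{1}{353 + 1} - \frac{5171}{8505} = \frac{1}{354} - \frac{5171}{8505} = - \frac{607343}{1003590}$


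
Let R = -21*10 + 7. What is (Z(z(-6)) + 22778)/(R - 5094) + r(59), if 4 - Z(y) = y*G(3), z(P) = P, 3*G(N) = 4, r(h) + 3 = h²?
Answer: 18400176/5297 ≈ 3473.7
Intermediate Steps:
r(h) = -3 + h²
G(N) = 4/3 (G(N) = (⅓)*4 = 4/3)
Z(y) = 4 - 4*y/3 (Z(y) = 4 - y*4/3 = 4 - 4*y/3)
R = -203 (R = -210 + 7 = -203)
(Z(z(-6)) + 22778)/(R - 5094) + r(59) = ((4 - 4/3*(-6)) + 22778)/(-203 - 5094) + (-3 + 59²) = ((4 + 8) + 22778)/(-5297) + (-3 + 3481) = (12 + 22778)*(-1/5297) + 3478 = 22790*(-1/5297) + 3478 = -22790/5297 + 3478 = 18400176/5297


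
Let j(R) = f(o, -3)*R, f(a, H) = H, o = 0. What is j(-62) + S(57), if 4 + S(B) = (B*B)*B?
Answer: 185375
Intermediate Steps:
S(B) = -4 + B³ (S(B) = -4 + (B*B)*B = -4 + B²*B = -4 + B³)
j(R) = -3*R
j(-62) + S(57) = -3*(-62) + (-4 + 57³) = 186 + (-4 + 185193) = 186 + 185189 = 185375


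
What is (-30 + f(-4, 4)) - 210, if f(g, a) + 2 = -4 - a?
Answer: -250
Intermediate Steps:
f(g, a) = -6 - a (f(g, a) = -2 + (-4 - a) = -6 - a)
(-30 + f(-4, 4)) - 210 = (-30 + (-6 - 1*4)) - 210 = (-30 + (-6 - 4)) - 210 = (-30 - 10) - 210 = -40 - 210 = -250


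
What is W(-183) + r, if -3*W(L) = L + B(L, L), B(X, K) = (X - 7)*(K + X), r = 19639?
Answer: -3480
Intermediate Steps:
B(X, K) = (-7 + X)*(K + X)
W(L) = -2*L²/3 + 13*L/3 (W(L) = -(L + (L² - 7*L - 7*L + L*L))/3 = -(L + (L² - 7*L - 7*L + L²))/3 = -(L + (-14*L + 2*L²))/3 = -(-13*L + 2*L²)/3 = -2*L²/3 + 13*L/3)
W(-183) + r = (⅓)*(-183)*(13 - 2*(-183)) + 19639 = (⅓)*(-183)*(13 + 366) + 19639 = (⅓)*(-183)*379 + 19639 = -23119 + 19639 = -3480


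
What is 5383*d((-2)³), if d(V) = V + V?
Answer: -86128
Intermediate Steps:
d(V) = 2*V
5383*d((-2)³) = 5383*(2*(-2)³) = 5383*(2*(-8)) = 5383*(-16) = -86128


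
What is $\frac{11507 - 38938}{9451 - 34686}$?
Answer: $\frac{27431}{25235} \approx 1.087$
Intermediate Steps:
$\frac{11507 - 38938}{9451 - 34686} = - \frac{27431}{-25235} = \left(-27431\right) \left(- \frac{1}{25235}\right) = \frac{27431}{25235}$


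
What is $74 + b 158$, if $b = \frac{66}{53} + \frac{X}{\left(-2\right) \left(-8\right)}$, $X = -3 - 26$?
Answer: $- \frac{6623}{424} \approx -15.62$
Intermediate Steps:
$X = -29$
$b = - \frac{481}{848}$ ($b = \frac{66}{53} - \frac{29}{\left(-2\right) \left(-8\right)} = 66 \cdot \frac{1}{53} - \frac{29}{16} = \frac{66}{53} - \frac{29}{16} = - \frac{481}{848} \approx -0.56722$)
$74 + b 158 = 74 - \frac{37999}{424} = - \frac{6623}{424}$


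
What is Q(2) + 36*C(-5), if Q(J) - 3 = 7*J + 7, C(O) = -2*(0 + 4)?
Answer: -264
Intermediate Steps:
C(O) = -8 (C(O) = -2*4 = -8)
Q(J) = 10 + 7*J (Q(J) = 3 + (7*J + 7) = 3 + (7 + 7*J) = 10 + 7*J)
Q(2) + 36*C(-5) = (10 + 7*2) + 36*(-8) = (10 + 14) - 288 = 24 - 288 = -264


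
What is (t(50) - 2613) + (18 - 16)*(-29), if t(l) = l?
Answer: -2621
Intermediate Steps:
(t(50) - 2613) + (18 - 16)*(-29) = (50 - 2613) + (18 - 16)*(-29) = -2563 + 2*(-29) = -2563 - 58 = -2621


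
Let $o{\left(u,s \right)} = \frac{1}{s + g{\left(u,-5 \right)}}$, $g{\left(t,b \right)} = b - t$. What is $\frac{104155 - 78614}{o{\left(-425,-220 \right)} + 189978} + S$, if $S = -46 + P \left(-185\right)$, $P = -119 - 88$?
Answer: $\frac{1453298850849}{37995601} \approx 38249.0$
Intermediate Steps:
$P = -207$
$o{\left(u,s \right)} = \frac{1}{-5 + s - u}$ ($o{\left(u,s \right)} = \frac{1}{s - \left(5 + u\right)} = \frac{1}{-5 + s - u}$)
$S = 38249$ ($S = -46 - -38295 = -46 + 38295 = 38249$)
$\frac{104155 - 78614}{o{\left(-425,-220 \right)} + 189978} + S = \frac{104155 - 78614}{\frac{1}{-5 - 220 - -425} + 189978} + 38249 = \frac{25541}{\frac{1}{-5 - 220 + 425} + 189978} + 38249 = \frac{25541}{\frac{1}{200} + 189978} + 38249 = \frac{25541}{\frac{37995601}{200}} + 38249 = 25541 \cdot \frac{200}{37995601} + 38249 = \frac{5108200}{37995601} + 38249 = \frac{1453298850849}{37995601}$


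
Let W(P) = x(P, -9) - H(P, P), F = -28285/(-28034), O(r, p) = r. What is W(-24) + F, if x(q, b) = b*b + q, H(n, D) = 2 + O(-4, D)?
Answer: 1682291/28034 ≈ 60.009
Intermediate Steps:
H(n, D) = -2 (H(n, D) = 2 - 4 = -2)
x(q, b) = q + b**2 (x(q, b) = b**2 + q = q + b**2)
F = 28285/28034 (F = -28285*(-1/28034) = 28285/28034 ≈ 1.0090)
W(P) = 83 + P (W(P) = (P + (-9)**2) - 1*(-2) = (P + 81) + 2 = (81 + P) + 2 = 83 + P)
W(-24) + F = (83 - 24) + 28285/28034 = 59 + 28285/28034 = 1682291/28034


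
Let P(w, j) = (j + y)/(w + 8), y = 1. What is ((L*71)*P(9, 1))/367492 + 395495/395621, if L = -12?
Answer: 617531771749/617897098261 ≈ 0.99941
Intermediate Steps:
P(w, j) = (1 + j)/(8 + w) (P(w, j) = (j + 1)/(w + 8) = (1 + j)/(8 + w))
((L*71)*P(9, 1))/367492 + 395495/395621 = ((-12*71)*((1 + 1)/(8 + 9)))/367492 + 395495/395621 = -852*2/17*(1/367492) + 395495*(1/395621) = -852*2/17*(1/367492) + 395495/395621 = -1704/17*1/367492 + 395495/395621 = -426/1561841 + 395495/395621 = 617531771749/617897098261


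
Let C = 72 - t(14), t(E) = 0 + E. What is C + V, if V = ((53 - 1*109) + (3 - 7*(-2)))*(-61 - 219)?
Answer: 10978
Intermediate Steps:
t(E) = E
V = 10920 (V = ((53 - 109) + (3 + 14))*(-280) = (-56 + 17)*(-280) = -39*(-280) = 10920)
C = 58 (C = 72 - 1*14 = 72 - 14 = 58)
C + V = 58 + 10920 = 10978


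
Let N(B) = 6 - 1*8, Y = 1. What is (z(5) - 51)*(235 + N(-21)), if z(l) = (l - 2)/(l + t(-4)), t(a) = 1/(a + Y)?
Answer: -164265/14 ≈ -11733.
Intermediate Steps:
N(B) = -2 (N(B) = 6 - 8 = -2)
t(a) = 1/(1 + a) (t(a) = 1/(a + 1) = 1/(1 + a))
z(l) = (-2 + l)/(-⅓ + l) (z(l) = (l - 2)/(l + 1/(1 - 4)) = (-2 + l)/(l + 1/(-3)) = (-2 + l)/(l - ⅓) = (-2 + l)/(-⅓ + l))
(z(5) - 51)*(235 + N(-21)) = (3*(-2 + 5)/(-1 + 3*5) - 51)*(235 - 2) = (3*3/(-1 + 15) - 51)*233 = (3*3/14 - 51)*233 = (3*(1/14)*3 - 51)*233 = (9/14 - 51)*233 = -705/14*233 = -164265/14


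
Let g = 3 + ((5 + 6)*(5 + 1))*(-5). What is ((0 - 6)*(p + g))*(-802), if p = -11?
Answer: -1626456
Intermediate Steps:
g = -327 (g = 3 + (11*6)*(-5) = 3 + 66*(-5) = 3 - 330 = -327)
((0 - 6)*(p + g))*(-802) = ((0 - 6)*(-11 - 327))*(-802) = -6*(-338)*(-802) = 2028*(-802) = -1626456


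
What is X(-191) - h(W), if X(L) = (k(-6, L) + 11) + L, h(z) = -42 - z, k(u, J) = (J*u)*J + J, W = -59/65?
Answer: -14249034/65 ≈ -2.1922e+5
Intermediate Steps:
W = -59/65 (W = -59*1/65 = -59/65 ≈ -0.90769)
k(u, J) = J + u*J² (k(u, J) = u*J² + J = J + u*J²)
X(L) = 11 + L + L*(1 - 6*L) (X(L) = (L*(1 + L*(-6)) + 11) + L = (L*(1 - 6*L) + 11) + L = (11 + L*(1 - 6*L)) + L = 11 + L + L*(1 - 6*L))
X(-191) - h(W) = (11 - 191 - 191*(1 - 6*(-191))) - (-42 - 1*(-59/65)) = (11 - 191 - 191*(1 + 1146)) - (-42 + 59/65) = (11 - 191 - 191*1147) - 1*(-2671/65) = (11 - 191 - 219077) + 2671/65 = -219257 + 2671/65 = -14249034/65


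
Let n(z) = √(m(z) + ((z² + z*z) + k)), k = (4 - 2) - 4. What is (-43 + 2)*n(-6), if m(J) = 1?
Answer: -41*√71 ≈ -345.47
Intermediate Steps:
k = -2 (k = 2 - 4 = -2)
n(z) = √(-1 + 2*z²) (n(z) = √(1 + ((z² + z*z) - 2)) = √(1 + ((z² + z²) - 2)) = √(1 + (2*z² - 2)) = √(1 + (-2 + 2*z²)) = √(-1 + 2*z²))
(-43 + 2)*n(-6) = (-43 + 2)*√(-1 + 2*(-6)²) = -41*√(-1 + 2*36) = -41*√(-1 + 72) = -41*√71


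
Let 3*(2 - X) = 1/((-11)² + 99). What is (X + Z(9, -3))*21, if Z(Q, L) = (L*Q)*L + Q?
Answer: 425033/220 ≈ 1932.0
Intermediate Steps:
Z(Q, L) = Q + Q*L² (Z(Q, L) = Q*L² + Q = Q + Q*L²)
X = 1319/660 (X = 2 - 1/(3*((-11)² + 99)) = 2 - 1/(3*(121 + 99)) = 2 - ⅓/220 = 2 - ⅓*1/220 = 2 - 1/660 = 1319/660 ≈ 1.9985)
(X + Z(9, -3))*21 = (1319/660 + 9*(1 + (-3)²))*21 = (1319/660 + 9*(1 + 9))*21 = (1319/660 + 9*10)*21 = (1319/660 + 90)*21 = (60719/660)*21 = 425033/220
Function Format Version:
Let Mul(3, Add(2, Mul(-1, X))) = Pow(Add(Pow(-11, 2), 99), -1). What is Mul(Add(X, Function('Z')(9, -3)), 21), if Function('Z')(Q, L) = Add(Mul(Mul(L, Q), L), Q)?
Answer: Rational(425033, 220) ≈ 1932.0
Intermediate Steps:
Function('Z')(Q, L) = Add(Q, Mul(Q, Pow(L, 2))) (Function('Z')(Q, L) = Add(Mul(Q, Pow(L, 2)), Q) = Add(Q, Mul(Q, Pow(L, 2))))
X = Rational(1319, 660) (X = Add(2, Mul(Rational(-1, 3), Pow(Add(Pow(-11, 2), 99), -1))) = Add(2, Mul(Rational(-1, 3), Pow(Add(121, 99), -1))) = Add(2, Mul(Rational(-1, 3), Pow(220, -1))) = Add(2, Mul(Rational(-1, 3), Rational(1, 220))) = Add(2, Rational(-1, 660)) = Rational(1319, 660) ≈ 1.9985)
Mul(Add(X, Function('Z')(9, -3)), 21) = Mul(Add(Rational(1319, 660), Mul(9, Add(1, Pow(-3, 2)))), 21) = Mul(Add(Rational(1319, 660), Mul(9, Add(1, 9))), 21) = Mul(Add(Rational(1319, 660), Mul(9, 10)), 21) = Mul(Add(Rational(1319, 660), 90), 21) = Mul(Rational(60719, 660), 21) = Rational(425033, 220)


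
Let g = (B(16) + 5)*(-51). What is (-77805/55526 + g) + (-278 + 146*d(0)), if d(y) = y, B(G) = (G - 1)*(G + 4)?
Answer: -879220963/55526 ≈ -15834.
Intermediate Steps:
B(G) = (-1 + G)*(4 + G)
g = -15555 (g = ((-4 + 16² + 3*16) + 5)*(-51) = ((-4 + 256 + 48) + 5)*(-51) = (300 + 5)*(-51) = 305*(-51) = -15555)
(-77805/55526 + g) + (-278 + 146*d(0)) = (-77805/55526 - 15555) + (-278 + 146*0) = (-77805*1/55526 - 15555) + (-278 + 0) = (-77805/55526 - 15555) - 278 = -863784735/55526 - 278 = -879220963/55526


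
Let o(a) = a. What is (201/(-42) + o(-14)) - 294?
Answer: -4379/14 ≈ -312.79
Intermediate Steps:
(201/(-42) + o(-14)) - 294 = (201/(-42) - 14) - 294 = (201*(-1/42) - 14) - 294 = (-67/14 - 14) - 294 = -263/14 - 294 = -4379/14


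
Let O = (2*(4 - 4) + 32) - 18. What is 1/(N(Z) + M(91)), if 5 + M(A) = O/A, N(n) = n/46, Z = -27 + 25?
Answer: -299/1462 ≈ -0.20451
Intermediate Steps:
O = 14 (O = (2*0 + 32) - 18 = (0 + 32) - 18 = 32 - 18 = 14)
Z = -2
N(n) = n/46 (N(n) = n*(1/46) = n/46)
M(A) = -5 + 14/A
1/(N(Z) + M(91)) = 1/((1/46)*(-2) + (-5 + 14/91)) = 1/(-1/23 + (-5 + 14*(1/91))) = 1/(-1/23 + (-5 + 2/13)) = 1/(-1/23 - 63/13) = 1/(-1462/299) = -299/1462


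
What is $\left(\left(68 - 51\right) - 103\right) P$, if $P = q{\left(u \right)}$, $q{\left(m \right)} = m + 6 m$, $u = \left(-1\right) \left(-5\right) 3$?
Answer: $-9030$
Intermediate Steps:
$u = 15$ ($u = 5 \cdot 3 = 15$)
$q{\left(m \right)} = 7 m$
$P = 105$ ($P = 7 \cdot 15 = 105$)
$\left(\left(68 - 51\right) - 103\right) P = \left(\left(68 - 51\right) - 103\right) 105 = \left(17 - 103\right) 105 = \left(-86\right) 105 = -9030$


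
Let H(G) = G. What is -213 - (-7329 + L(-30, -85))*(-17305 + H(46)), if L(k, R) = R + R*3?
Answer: -132359484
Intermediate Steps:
L(k, R) = 4*R (L(k, R) = R + 3*R = 4*R)
-213 - (-7329 + L(-30, -85))*(-17305 + H(46)) = -213 - (-7329 + 4*(-85))*(-17305 + 46) = -213 - (-7329 - 340)*(-17259) = -213 - (-7669)*(-17259) = -213 - 1*132359271 = -213 - 132359271 = -132359484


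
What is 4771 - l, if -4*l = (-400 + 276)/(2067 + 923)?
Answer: 14265259/2990 ≈ 4771.0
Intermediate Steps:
l = 31/2990 (l = -(-400 + 276)/(4*(2067 + 923)) = -(-31)/2990 = -¼*(-62/1495) = 31/2990 ≈ 0.010368)
4771 - l = 4771 - 1*31/2990 = 4771 - 31/2990 = 14265259/2990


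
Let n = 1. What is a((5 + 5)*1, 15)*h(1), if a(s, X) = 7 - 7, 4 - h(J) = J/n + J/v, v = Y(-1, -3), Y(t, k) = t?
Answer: 0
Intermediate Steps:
v = -1
h(J) = 4 (h(J) = 4 - (J/1 + J/(-1)) = 4 - (J*1 + J*(-1)) = 4 - (J - J) = 4 - 1*0 = 4 + 0 = 4)
a(s, X) = 0
a((5 + 5)*1, 15)*h(1) = 0*4 = 0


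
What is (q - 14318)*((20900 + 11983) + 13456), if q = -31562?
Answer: -2126033320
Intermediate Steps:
(q - 14318)*((20900 + 11983) + 13456) = (-31562 - 14318)*((20900 + 11983) + 13456) = -45880*(32883 + 13456) = -45880*46339 = -2126033320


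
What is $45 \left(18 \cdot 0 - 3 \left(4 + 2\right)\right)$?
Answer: $-810$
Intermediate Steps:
$45 \left(18 \cdot 0 - 3 \left(4 + 2\right)\right) = 45 \left(0 - 18\right) = 45 \left(-18\right) = -810$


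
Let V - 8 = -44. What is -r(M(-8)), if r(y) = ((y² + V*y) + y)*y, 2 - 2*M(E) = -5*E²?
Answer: -3266046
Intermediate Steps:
M(E) = 1 + 5*E²/2 (M(E) = 1 - (-5)*E²/2 = 1 + 5*E²/2)
V = -36 (V = 8 - 44 = -36)
r(y) = y*(y² - 35*y) (r(y) = ((y² - 36*y) + y)*y = (y² - 35*y)*y = y*(y² - 35*y))
-r(M(-8)) = -(1 + (5/2)*(-8)²)²*(-35 + (1 + (5/2)*(-8)²)) = -(1 + (5/2)*64)²*(-35 + (1 + (5/2)*64)) = -(1 + 160)²*(-35 + (1 + 160)) = -161²*(-35 + 161) = -25921*126 = -1*3266046 = -3266046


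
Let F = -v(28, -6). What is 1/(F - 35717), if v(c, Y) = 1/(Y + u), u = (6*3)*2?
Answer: -30/1071511 ≈ -2.7998e-5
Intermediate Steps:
u = 36 (u = 18*2 = 36)
v(c, Y) = 1/(36 + Y) (v(c, Y) = 1/(Y + 36) = 1/(36 + Y))
F = -1/30 (F = -1/(36 - 6) = -1/30 ≈ -0.033333)
1/(F - 35717) = 1/(-1/30 - 35717) = 1/(-1071511/30) = -30/1071511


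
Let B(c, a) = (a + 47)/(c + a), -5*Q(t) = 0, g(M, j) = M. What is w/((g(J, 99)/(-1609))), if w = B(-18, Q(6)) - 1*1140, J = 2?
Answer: 33092303/36 ≈ 9.1923e+5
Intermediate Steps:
Q(t) = 0 (Q(t) = -⅕*0 = 0)
B(c, a) = (47 + a)/(a + c)
w = -20567/18 (w = (47 + 0)/(0 - 18) - 1*1140 = 47/(-18) - 1140 = -1/18*47 - 1140 = -47/18 - 1140 = -20567/18 ≈ -1142.6)
w/((g(J, 99)/(-1609))) = -20567/(18*(2/(-1609))) = -20567/(18*(2*(-1/1609))) = -20567/(18*(-2/1609)) = -20567/18*(-1609/2) = 33092303/36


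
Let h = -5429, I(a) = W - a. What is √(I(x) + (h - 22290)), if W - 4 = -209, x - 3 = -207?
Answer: 6*I*√770 ≈ 166.49*I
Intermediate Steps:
x = -204 (x = 3 - 207 = -204)
W = -205 (W = 4 - 209 = -205)
I(a) = -205 - a
√(I(x) + (h - 22290)) = √((-205 - 1*(-204)) + (-5429 - 22290)) = √((-205 + 204) - 27719) = √(-1 - 27719) = √(-27720) = 6*I*√770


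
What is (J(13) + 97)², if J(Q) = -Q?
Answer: 7056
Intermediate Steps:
(J(13) + 97)² = (-1*13 + 97)² = (-13 + 97)² = 84² = 7056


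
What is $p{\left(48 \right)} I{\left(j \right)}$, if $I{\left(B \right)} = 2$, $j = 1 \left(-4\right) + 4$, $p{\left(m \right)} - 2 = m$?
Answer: $100$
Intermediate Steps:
$p{\left(m \right)} = 2 + m$
$j = 0$ ($j = -4 + 4 = 0$)
$p{\left(48 \right)} I{\left(j \right)} = \left(2 + 48\right) 2 = 50 \cdot 2 = 100$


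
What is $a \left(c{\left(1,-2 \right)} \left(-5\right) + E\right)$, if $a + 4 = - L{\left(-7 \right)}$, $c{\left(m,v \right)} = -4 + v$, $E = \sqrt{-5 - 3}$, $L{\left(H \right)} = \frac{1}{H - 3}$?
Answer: $-117 - \frac{39 i \sqrt{2}}{5} \approx -117.0 - 11.031 i$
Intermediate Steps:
$L{\left(H \right)} = \frac{1}{-3 + H}$
$E = 2 i \sqrt{2}$ ($E = \sqrt{-8} = 2 i \sqrt{2} \approx 2.8284 i$)
$a = - \frac{39}{10}$ ($a = -4 - \frac{1}{-3 - 7} = -4 - \frac{1}{-10} = -4 - - \frac{1}{10} = -4 + \frac{1}{10} = - \frac{39}{10} \approx -3.9$)
$a \left(c{\left(1,-2 \right)} \left(-5\right) + E\right) = - \frac{39 \left(\left(-4 - 2\right) \left(-5\right) + 2 i \sqrt{2}\right)}{10} = - \frac{39 \left(\left(-6\right) \left(-5\right) + 2 i \sqrt{2}\right)}{10} = - \frac{39 \left(30 + 2 i \sqrt{2}\right)}{10} = -117 - \frac{39 i \sqrt{2}}{5}$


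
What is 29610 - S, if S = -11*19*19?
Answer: 33581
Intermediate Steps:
S = -3971 (S = -209*19 = -3971)
29610 - S = 29610 - 1*(-3971) = 29610 + 3971 = 33581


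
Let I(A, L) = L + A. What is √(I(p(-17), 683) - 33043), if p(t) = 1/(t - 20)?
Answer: I*√44300877/37 ≈ 179.89*I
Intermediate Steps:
p(t) = 1/(-20 + t)
I(A, L) = A + L
√(I(p(-17), 683) - 33043) = √((1/(-20 - 17) + 683) - 33043) = √((1/(-37) + 683) - 33043) = √((-1/37 + 683) - 33043) = √(25270/37 - 33043) = √(-1197321/37) = I*√44300877/37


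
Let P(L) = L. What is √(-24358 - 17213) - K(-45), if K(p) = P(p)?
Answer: 45 + 3*I*√4619 ≈ 45.0 + 203.89*I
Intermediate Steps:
K(p) = p
√(-24358 - 17213) - K(-45) = √(-24358 - 17213) - 1*(-45) = √(-41571) + 45 = 3*I*√4619 + 45 = 45 + 3*I*√4619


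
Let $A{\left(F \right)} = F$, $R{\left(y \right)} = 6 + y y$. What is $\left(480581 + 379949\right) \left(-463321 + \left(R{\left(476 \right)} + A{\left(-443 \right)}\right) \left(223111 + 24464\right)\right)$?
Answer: $48177546186230120$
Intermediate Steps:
$R{\left(y \right)} = 6 + y^{2}$
$\left(480581 + 379949\right) \left(-463321 + \left(R{\left(476 \right)} + A{\left(-443 \right)}\right) \left(223111 + 24464\right)\right) = \left(480581 + 379949\right) \left(-463321 + \left(\left(6 + 476^{2}\right) - 443\right) \left(223111 + 24464\right)\right) = 860530 \left(-463321 + \left(\left(6 + 226576\right) - 443\right) 247575\right) = 860530 \left(-463321 + \left(226582 - 443\right) 247575\right) = 860530 \left(-463321 + 226139 \cdot 247575\right) = 860530 \left(-463321 + 55986362925\right) = 860530 \cdot 55985899604 = 48177546186230120$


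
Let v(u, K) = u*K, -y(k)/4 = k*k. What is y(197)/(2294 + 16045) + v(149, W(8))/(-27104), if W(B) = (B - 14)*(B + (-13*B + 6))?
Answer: -1420768121/124265064 ≈ -11.433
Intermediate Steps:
W(B) = (-14 + B)*(6 - 12*B) (W(B) = (-14 + B)*(B + (6 - 13*B)) = (-14 + B)*(6 - 12*B))
y(k) = -4*k² (y(k) = -4*k*k = -4*k²)
v(u, K) = K*u
y(197)/(2294 + 16045) + v(149, W(8))/(-27104) = (-4*197²)/(2294 + 16045) + ((-84 - 12*8² + 174*8)*149)/(-27104) = -4*38809/18339 + ((-84 - 12*64 + 1392)*149)*(-1/27104) = -155236*1/18339 + ((-84 - 768 + 1392)*149)*(-1/27104) = -155236/18339 + (540*149)*(-1/27104) = -155236/18339 + 80460*(-1/27104) = -155236/18339 - 20115/6776 = -1420768121/124265064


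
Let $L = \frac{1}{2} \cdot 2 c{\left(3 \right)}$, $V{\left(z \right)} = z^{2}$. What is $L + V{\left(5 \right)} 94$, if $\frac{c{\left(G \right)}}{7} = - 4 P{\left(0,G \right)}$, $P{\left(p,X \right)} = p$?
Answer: $2350$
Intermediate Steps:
$c{\left(G \right)} = 0$ ($c{\left(G \right)} = 7 \left(\left(-4\right) 0\right) = 7 \cdot 0 = 0$)
$L = 0$ ($L = \frac{1}{2} \cdot 2 \cdot 0 = 1 \cdot 0 = 0$)
$L + V{\left(5 \right)} 94 = 0 + 5^{2} \cdot 94 = 0 + 25 \cdot 94 = 0 + 2350 = 2350$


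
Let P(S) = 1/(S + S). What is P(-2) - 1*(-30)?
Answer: 119/4 ≈ 29.750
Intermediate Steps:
P(S) = 1/(2*S)
P(-2) - 1*(-30) = (½)/(-2) - 1*(-30) = (½)*(-½) + 30 = -¼ + 30 = 119/4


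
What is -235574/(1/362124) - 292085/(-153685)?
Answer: -2622081233614295/30737 ≈ -8.5307e+10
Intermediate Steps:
-235574/(1/362124) - 292085/(-153685) = -235574/1/362124 - 292085*(-1/153685) = -235574*362124 + 58417/30737 = -85306999176 + 58417/30737 = -2622081233614295/30737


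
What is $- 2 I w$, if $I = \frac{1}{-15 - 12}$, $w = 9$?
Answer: $\frac{2}{3} \approx 0.66667$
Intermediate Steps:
$I = - \frac{1}{27}$ ($I = \frac{1}{-27} = - \frac{1}{27} \approx -0.037037$)
$- 2 I w = \left(-2\right) \left(- \frac{1}{27}\right) 9 = \frac{2}{27} \cdot 9 = \frac{2}{3}$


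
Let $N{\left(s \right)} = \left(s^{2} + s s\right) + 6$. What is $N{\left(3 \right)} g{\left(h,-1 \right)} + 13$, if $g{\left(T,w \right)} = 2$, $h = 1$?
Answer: $61$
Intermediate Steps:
$N{\left(s \right)} = 6 + 2 s^{2}$ ($N{\left(s \right)} = \left(s^{2} + s^{2}\right) + 6 = 2 s^{2} + 6 = 6 + 2 s^{2}$)
$N{\left(3 \right)} g{\left(h,-1 \right)} + 13 = \left(6 + 2 \cdot 3^{2}\right) 2 + 13 = \left(6 + 2 \cdot 9\right) 2 + 13 = \left(6 + 18\right) 2 + 13 = 24 \cdot 2 + 13 = 48 + 13 = 61$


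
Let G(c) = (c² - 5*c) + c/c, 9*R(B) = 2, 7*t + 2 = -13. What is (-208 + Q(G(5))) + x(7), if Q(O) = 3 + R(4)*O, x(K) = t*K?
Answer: -1978/9 ≈ -219.78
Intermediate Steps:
t = -15/7 (t = -2/7 + (⅐)*(-13) = -2/7 - 13/7 = -15/7 ≈ -2.1429)
R(B) = 2/9 (R(B) = (⅑)*2 = 2/9)
G(c) = 1 + c² - 5*c (G(c) = (c² - 5*c) + 1 = 1 + c² - 5*c)
x(K) = -15*K/7
Q(O) = 3 + 2*O/9
(-208 + Q(G(5))) + x(7) = (-208 + (3 + 2*(1 + 5² - 5*5)/9)) - 15/7*7 = (-208 + (3 + 2*(1 + 25 - 25)/9)) - 15 = (-208 + (3 + (2/9)*1)) - 15 = (-208 + (3 + 2/9)) - 15 = (-208 + 29/9) - 15 = -1843/9 - 15 = -1978/9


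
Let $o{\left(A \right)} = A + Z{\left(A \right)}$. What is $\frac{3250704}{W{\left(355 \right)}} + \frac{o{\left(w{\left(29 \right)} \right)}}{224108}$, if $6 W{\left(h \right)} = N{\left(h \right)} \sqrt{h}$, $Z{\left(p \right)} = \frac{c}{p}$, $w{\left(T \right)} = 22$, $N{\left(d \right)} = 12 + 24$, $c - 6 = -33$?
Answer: $\frac{457}{4930376} + \frac{541784 \sqrt{355}}{355} \approx 28755.0$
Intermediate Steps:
$c = -27$ ($c = 6 - 33 = -27$)
$N{\left(d \right)} = 36$
$Z{\left(p \right)} = - \frac{27}{p}$
$o{\left(A \right)} = A - \frac{27}{A}$
$W{\left(h \right)} = 6 \sqrt{h}$ ($W{\left(h \right)} = \frac{36 \sqrt{h}}{6} = 6 \sqrt{h}$)
$\frac{3250704}{W{\left(355 \right)}} + \frac{o{\left(w{\left(29 \right)} \right)}}{224108} = \frac{3250704}{6 \sqrt{355}} + \frac{22 - \frac{27}{22}}{224108} = 3250704 \frac{\sqrt{355}}{2130} + \left(22 - \frac{27}{22}\right) \frac{1}{224108} = \frac{541784 \sqrt{355}}{355} + \left(22 - \frac{27}{22}\right) \frac{1}{224108} = \frac{541784 \sqrt{355}}{355} + \frac{457}{22} \cdot \frac{1}{224108} = \frac{541784 \sqrt{355}}{355} + \frac{457}{4930376} = \frac{457}{4930376} + \frac{541784 \sqrt{355}}{355}$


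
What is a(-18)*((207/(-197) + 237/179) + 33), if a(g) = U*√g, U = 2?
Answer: 7039890*I*√2/35263 ≈ 282.33*I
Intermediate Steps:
a(g) = 2*√g
a(-18)*((207/(-197) + 237/179) + 33) = (2*√(-18))*((207/(-197) + 237/179) + 33) = (2*(3*I*√2))*((207*(-1/197) + 237*(1/179)) + 33) = (6*I*√2)*((-207/197 + 237/179) + 33) = (6*I*√2)*(9636/35263 + 33) = (6*I*√2)*(1173315/35263) = 7039890*I*√2/35263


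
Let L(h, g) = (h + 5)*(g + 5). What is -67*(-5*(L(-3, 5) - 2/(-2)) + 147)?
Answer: -2814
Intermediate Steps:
L(h, g) = (5 + g)*(5 + h) (L(h, g) = (5 + h)*(5 + g) = (5 + g)*(5 + h))
-67*(-5*(L(-3, 5) - 2/(-2)) + 147) = -67*(-5*((25 + 5*5 + 5*(-3) + 5*(-3)) - 2/(-2)) + 147) = -67*(-5*((25 + 25 - 15 - 15) - 2*(-½)) + 147) = -67*(-5*(20 + 1) + 147) = -67*(-5*21 + 147) = -67*(-105 + 147) = -67*42 = -2814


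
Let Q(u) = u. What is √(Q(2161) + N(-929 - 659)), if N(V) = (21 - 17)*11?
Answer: 21*√5 ≈ 46.957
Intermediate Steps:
N(V) = 44 (N(V) = 4*11 = 44)
√(Q(2161) + N(-929 - 659)) = √(2161 + 44) = √2205 = 21*√5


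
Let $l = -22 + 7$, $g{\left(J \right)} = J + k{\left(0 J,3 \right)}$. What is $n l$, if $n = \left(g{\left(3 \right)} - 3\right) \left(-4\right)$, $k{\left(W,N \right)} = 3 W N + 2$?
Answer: $120$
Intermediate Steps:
$k{\left(W,N \right)} = 2 + 3 N W$ ($k{\left(W,N \right)} = 3 N W + 2 = 2 + 3 N W$)
$g{\left(J \right)} = 2 + J$ ($g{\left(J \right)} = J + \left(2 + 3 \cdot 3 \cdot 0 J\right) = J + \left(2 + 3 \cdot 3 \cdot 0\right) = J + \left(2 + 0\right) = J + 2 = 2 + J$)
$l = -15$
$n = -8$ ($n = \left(\left(2 + 3\right) - 3\right) \left(-4\right) = \left(5 - 3\right) \left(-4\right) = 2 \left(-4\right) = -8$)
$n l = \left(-8\right) \left(-15\right) = 120$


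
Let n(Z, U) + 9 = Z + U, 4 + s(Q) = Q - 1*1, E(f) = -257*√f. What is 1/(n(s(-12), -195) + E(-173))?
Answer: I/(-221*I + 257*√173) ≈ -1.9259e-5 + 0.00029457*I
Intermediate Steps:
s(Q) = -5 + Q (s(Q) = -4 + (Q - 1*1) = -4 + (Q - 1) = -4 + (-1 + Q) = -5 + Q)
n(Z, U) = -9 + U + Z (n(Z, U) = -9 + (Z + U) = -9 + (U + Z) = -9 + U + Z)
1/(n(s(-12), -195) + E(-173)) = 1/((-9 - 195 + (-5 - 12)) - 257*I*√173) = 1/((-9 - 195 - 17) - 257*I*√173) = 1/(-221 - 257*I*√173)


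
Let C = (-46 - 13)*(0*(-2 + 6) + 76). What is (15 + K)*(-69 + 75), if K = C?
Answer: -26814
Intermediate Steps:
C = -4484 (C = -59*(0*4 + 76) = -59*(0 + 76) = -59*76 = -4484)
K = -4484
(15 + K)*(-69 + 75) = (15 - 4484)*(-69 + 75) = -4469*6 = -26814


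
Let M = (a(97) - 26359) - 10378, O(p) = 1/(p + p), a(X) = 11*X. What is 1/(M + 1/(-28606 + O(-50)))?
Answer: -2860601/102037637770 ≈ -2.8035e-5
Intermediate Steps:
O(p) = 1/(2*p)
M = -35670 (M = (11*97 - 26359) - 10378 = (1067 - 26359) - 10378 = -25292 - 10378 = -35670)
1/(M + 1/(-28606 + O(-50))) = 1/(-35670 + 1/(-28606 + (1/2)/(-50))) = 1/(-35670 + 1/(-28606 + (1/2)*(-1/50))) = 1/(-35670 + 1/(-28606 - 1/100)) = 1/(-35670 + 1/(-2860601/100)) = 1/(-35670 - 100/2860601) = 1/(-102037637770/2860601) = -2860601/102037637770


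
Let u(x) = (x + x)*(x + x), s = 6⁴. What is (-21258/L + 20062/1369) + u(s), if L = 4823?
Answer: 44359982569592/6602687 ≈ 6.7185e+6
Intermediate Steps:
s = 1296
u(x) = 4*x² (u(x) = (2*x)*(2*x) = 4*x²)
(-21258/L + 20062/1369) + u(s) = (-21258/4823 + 20062/1369) + 4*1296² = (-21258*1/4823 + 20062*(1/1369)) + 4*1679616 = (-21258/4823 + 20062/1369) + 6718464 = 67656824/6602687 + 6718464 = 44359982569592/6602687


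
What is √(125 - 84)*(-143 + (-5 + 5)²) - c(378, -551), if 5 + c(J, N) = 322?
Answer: -317 - 143*√41 ≈ -1232.6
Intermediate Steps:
c(J, N) = 317 (c(J, N) = -5 + 322 = 317)
√(125 - 84)*(-143 + (-5 + 5)²) - c(378, -551) = √(125 - 84)*(-143 + (-5 + 5)²) - 1*317 = √41*(-143 + 0²) - 317 = √41*(-143 + 0) - 317 = √41*(-143) - 317 = -143*√41 - 317 = -317 - 143*√41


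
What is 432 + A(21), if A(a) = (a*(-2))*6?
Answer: 180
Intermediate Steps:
A(a) = -12*a (A(a) = -2*a*6 = -12*a)
432 + A(21) = 432 - 12*21 = 432 - 252 = 180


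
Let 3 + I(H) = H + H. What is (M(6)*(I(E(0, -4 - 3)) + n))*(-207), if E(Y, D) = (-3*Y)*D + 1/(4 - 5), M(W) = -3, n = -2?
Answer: -4347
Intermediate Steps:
E(Y, D) = -1 - 3*D*Y (E(Y, D) = -3*D*Y + 1/(-1) = -3*D*Y - 1 = -1 - 3*D*Y)
I(H) = -3 + 2*H (I(H) = -3 + (H + H) = -3 + 2*H)
(M(6)*(I(E(0, -4 - 3)) + n))*(-207) = -3*((-3 + 2*(-1 - 3*(-4 - 3)*0)) - 2)*(-207) = -3*((-3 + 2*(-1 - 3*(-7)*0)) - 2)*(-207) = -3*((-3 + 2*(-1 + 0)) - 2)*(-207) = -3*((-3 + 2*(-1)) - 2)*(-207) = -3*((-3 - 2) - 2)*(-207) = -3*(-5 - 2)*(-207) = -3*(-7)*(-207) = 21*(-207) = -4347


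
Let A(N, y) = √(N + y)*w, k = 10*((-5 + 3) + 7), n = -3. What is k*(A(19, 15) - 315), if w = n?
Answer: -15750 - 150*√34 ≈ -16625.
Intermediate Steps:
w = -3
k = 50 (k = 10*(-2 + 7) = 10*5 = 50)
A(N, y) = -3*√(N + y) (A(N, y) = √(N + y)*(-3) = -3*√(N + y))
k*(A(19, 15) - 315) = 50*(-3*√(19 + 15) - 315) = 50*(-3*√34 - 315) = 50*(-315 - 3*√34) = -15750 - 150*√34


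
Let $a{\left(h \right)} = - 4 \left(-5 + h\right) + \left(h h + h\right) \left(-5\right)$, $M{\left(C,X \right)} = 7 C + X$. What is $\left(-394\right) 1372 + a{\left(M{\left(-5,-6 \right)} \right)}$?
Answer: $-548584$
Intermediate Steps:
$M{\left(C,X \right)} = X + 7 C$
$a{\left(h \right)} = 20 - 9 h - 5 h^{2}$ ($a{\left(h \right)} = \left(20 - 4 h\right) + \left(h^{2} + h\right) \left(-5\right) = \left(20 - 4 h\right) + \left(h + h^{2}\right) \left(-5\right) = \left(20 - 4 h\right) - \left(5 h + 5 h^{2}\right) = 20 - 9 h - 5 h^{2}$)
$\left(-394\right) 1372 + a{\left(M{\left(-5,-6 \right)} \right)} = \left(-394\right) 1372 - \left(-20 + 5 \left(-6 + 7 \left(-5\right)\right)^{2} + 9 \left(-6 + 7 \left(-5\right)\right)\right) = -540568 - \left(-20 + 5 \left(-6 - 35\right)^{2} + 9 \left(-6 - 35\right)\right) = -540568 - \left(-389 + 8405\right) = -540568 + \left(20 + 369 - 8405\right) = -540568 - 8016 = -548584$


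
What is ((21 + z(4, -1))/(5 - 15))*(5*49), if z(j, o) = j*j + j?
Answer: -2009/2 ≈ -1004.5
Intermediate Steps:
z(j, o) = j + j² (z(j, o) = j² + j = j + j²)
((21 + z(4, -1))/(5 - 15))*(5*49) = ((21 + 4*(1 + 4))/(5 - 15))*(5*49) = ((21 + 4*5)/(-10))*245 = ((21 + 20)*(-⅒))*245 = (41*(-⅒))*245 = -41/10*245 = -2009/2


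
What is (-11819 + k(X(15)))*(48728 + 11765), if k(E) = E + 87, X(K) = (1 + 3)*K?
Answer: -706074296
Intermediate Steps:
X(K) = 4*K
k(E) = 87 + E
(-11819 + k(X(15)))*(48728 + 11765) = (-11819 + (87 + 4*15))*(48728 + 11765) = (-11819 + (87 + 60))*60493 = (-11819 + 147)*60493 = -11672*60493 = -706074296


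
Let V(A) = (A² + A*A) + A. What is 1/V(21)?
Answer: 1/903 ≈ 0.0011074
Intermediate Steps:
V(A) = A + 2*A² (V(A) = (A² + A²) + A = 2*A² + A = A + 2*A²)
1/V(21) = 1/(21*(1 + 2*21)) = 1/(21*(1 + 42)) = 1/(21*43) = 1/903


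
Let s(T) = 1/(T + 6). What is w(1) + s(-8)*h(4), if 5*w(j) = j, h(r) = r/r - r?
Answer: 17/10 ≈ 1.7000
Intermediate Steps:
h(r) = 1 - r
w(j) = j/5
s(T) = 1/(6 + T)
w(1) + s(-8)*h(4) = (1/5)*1 + (1 - 1*4)/(6 - 8) = 1/5 + (1 - 4)/(-2) = 1/5 - 1/2*(-3) = 1/5 + 3/2 = 17/10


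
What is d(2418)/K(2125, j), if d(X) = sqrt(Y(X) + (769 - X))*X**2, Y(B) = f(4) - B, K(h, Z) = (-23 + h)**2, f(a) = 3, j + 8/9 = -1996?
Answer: 5846724*I*sqrt(254)/1104601 ≈ 84.358*I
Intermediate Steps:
j = -17972/9 (j = -8/9 - 1996 = -17972/9 ≈ -1996.9)
Y(B) = 3 - B
d(X) = X**2*sqrt(772 - 2*X) (d(X) = sqrt((3 - X) + (769 - X))*X**2 = sqrt(772 - 2*X)*X**2 = X**2*sqrt(772 - 2*X))
d(2418)/K(2125, j) = (2418**2*sqrt(772 - 2*2418))/((-23 + 2125)**2) = (5846724*sqrt(772 - 4836))/(2102**2) = (5846724*sqrt(-4064))/4418404 = (5846724*(4*I*sqrt(254)))*(1/4418404) = (23386896*I*sqrt(254))*(1/4418404) = 5846724*I*sqrt(254)/1104601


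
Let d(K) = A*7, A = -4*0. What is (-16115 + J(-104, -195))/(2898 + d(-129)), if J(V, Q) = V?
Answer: -2317/414 ≈ -5.5966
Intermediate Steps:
A = 0
d(K) = 0 (d(K) = 0*7 = 0)
(-16115 + J(-104, -195))/(2898 + d(-129)) = (-16115 - 104)/(2898 + 0) = -16219/2898 = -16219*1/2898 = -2317/414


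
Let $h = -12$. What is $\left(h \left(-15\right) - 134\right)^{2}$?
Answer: $2116$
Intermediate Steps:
$\left(h \left(-15\right) - 134\right)^{2} = \left(\left(-12\right) \left(-15\right) - 134\right)^{2} = \left(180 - 134\right)^{2} = 46^{2} = 2116$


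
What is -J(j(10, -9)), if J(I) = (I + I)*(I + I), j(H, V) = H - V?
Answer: -1444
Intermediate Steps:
J(I) = 4*I**2 (J(I) = (2*I)*(2*I) = 4*I**2)
-J(j(10, -9)) = -4*(10 - 1*(-9))**2 = -4*(10 + 9)**2 = -4*19**2 = -4*361 = -1*1444 = -1444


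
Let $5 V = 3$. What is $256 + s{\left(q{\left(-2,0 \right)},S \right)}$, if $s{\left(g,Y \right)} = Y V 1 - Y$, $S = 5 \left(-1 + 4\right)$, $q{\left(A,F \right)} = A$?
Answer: $250$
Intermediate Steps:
$S = 15$ ($S = 5 \cdot 3 = 15$)
$V = \frac{3}{5}$ ($V = \frac{1}{5} \cdot 3 = \frac{3}{5} \approx 0.6$)
$s{\left(g,Y \right)} = - \frac{2 Y}{5}$ ($s{\left(g,Y \right)} = Y \frac{3}{5} \cdot 1 - Y = \frac{3 Y}{5} \cdot 1 - Y = \frac{3 Y}{5} - Y = - \frac{2 Y}{5}$)
$256 + s{\left(q{\left(-2,0 \right)},S \right)} = 256 - 6 = 250$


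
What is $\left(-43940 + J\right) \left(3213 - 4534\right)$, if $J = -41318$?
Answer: $112625818$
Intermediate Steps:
$\left(-43940 + J\right) \left(3213 - 4534\right) = \left(-43940 - 41318\right) \left(3213 - 4534\right) = \left(-85258\right) \left(-1321\right) = 112625818$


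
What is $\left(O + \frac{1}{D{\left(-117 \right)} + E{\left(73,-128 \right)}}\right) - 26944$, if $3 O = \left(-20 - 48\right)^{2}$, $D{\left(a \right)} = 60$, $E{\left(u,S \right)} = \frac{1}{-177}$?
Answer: $- \frac{809252221}{31857} \approx -25403.0$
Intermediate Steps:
$E{\left(u,S \right)} = - \frac{1}{177}$
$O = \frac{4624}{3}$ ($O = \frac{\left(-20 - 48\right)^{2}}{3} = \frac{\left(-68\right)^{2}}{3} = \frac{1}{3} \cdot 4624 = \frac{4624}{3} \approx 1541.3$)
$\left(O + \frac{1}{D{\left(-117 \right)} + E{\left(73,-128 \right)}}\right) - 26944 = \left(\frac{4624}{3} + \frac{1}{60 - \frac{1}{177}}\right) - 26944 = \left(\frac{4624}{3} + \frac{1}{\frac{10619}{177}}\right) - 26944 = \left(\frac{4624}{3} + \frac{177}{10619}\right) - 26944 = \frac{49102787}{31857} - 26944 = - \frac{809252221}{31857}$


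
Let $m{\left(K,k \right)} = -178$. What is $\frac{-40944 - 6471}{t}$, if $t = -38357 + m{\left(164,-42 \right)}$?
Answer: $\frac{3161}{2569} \approx 1.2304$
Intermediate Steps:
$t = -38535$ ($t = -38357 - 178 = -38535$)
$\frac{-40944 - 6471}{t} = \frac{-40944 - 6471}{-38535} = \left(-47415\right) \left(- \frac{1}{38535}\right) = \frac{3161}{2569}$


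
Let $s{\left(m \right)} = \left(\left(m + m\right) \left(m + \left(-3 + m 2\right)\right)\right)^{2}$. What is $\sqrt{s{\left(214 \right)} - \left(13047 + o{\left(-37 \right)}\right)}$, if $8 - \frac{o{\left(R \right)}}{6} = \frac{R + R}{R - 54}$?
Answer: $\frac{\sqrt{619401086724693}}{91} \approx 2.7349 \cdot 10^{5}$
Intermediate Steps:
$s{\left(m \right)} = 4 m^{2} \left(-3 + 3 m\right)^{2}$ ($s{\left(m \right)} = \left(2 m \left(m + \left(-3 + 2 m\right)\right)\right)^{2} = \left(2 m \left(-3 + 3 m\right)\right)^{2} = 4 m^{2} \left(-3 + 3 m\right)^{2}$)
$o{\left(R \right)} = 48 - \frac{12 R}{-54 + R}$ ($o{\left(R \right)} = 48 - 6 \frac{R + R}{R - 54} = 48 - 6 \frac{2 R}{-54 + R} = 48 - \frac{12 R}{-54 + R}$)
$\sqrt{s{\left(214 \right)} - \left(13047 + o{\left(-37 \right)}\right)} = \sqrt{36 \cdot 214^{2} \left(-1 + 214\right)^{2} - \left(13047 + \frac{36 \left(-72 - 37\right)}{-54 - 37}\right)} = \sqrt{36 \cdot 45796 \cdot 213^{2} - \left(13047 + 36 \frac{1}{-91} \left(-109\right)\right)} = \sqrt{36 \cdot 45796 \cdot 45369 - \left(13047 + 36 \left(- \frac{1}{91}\right) \left(-109\right)\right)} = \sqrt{74797874064 - \frac{1191201}{91}} = \sqrt{\frac{6806605348623}{91}} = \frac{\sqrt{619401086724693}}{91}$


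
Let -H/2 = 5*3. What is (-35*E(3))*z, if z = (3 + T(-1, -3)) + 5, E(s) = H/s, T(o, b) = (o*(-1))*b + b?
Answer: 700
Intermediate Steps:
H = -30 (H = -10*3 = -2*15 = -30)
T(o, b) = b - b*o (T(o, b) = (-o)*b + b = -b*o + b = b - b*o)
E(s) = -30/s
z = 2 (z = (3 - 3*(1 - 1*(-1))) + 5 = (3 - 3*(1 + 1)) + 5 = (3 - 3*2) + 5 = (3 - 6) + 5 = -3 + 5 = 2)
(-35*E(3))*z = -(-1050)/3*2 = -35*(-10)*2 = 350*2 = 700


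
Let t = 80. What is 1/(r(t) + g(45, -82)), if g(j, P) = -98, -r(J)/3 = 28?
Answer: -1/182 ≈ -0.0054945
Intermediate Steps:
r(J) = -84 (r(J) = -3*28 = -84)
1/(r(t) + g(45, -82)) = 1/(-84 - 98) = 1/(-182) = -1/182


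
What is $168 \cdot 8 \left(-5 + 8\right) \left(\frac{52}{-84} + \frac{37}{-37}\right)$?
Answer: $-6528$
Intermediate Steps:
$168 \cdot 8 \left(-5 + 8\right) \left(\frac{52}{-84} + \frac{37}{-37}\right) = 168 \cdot 8 \cdot 3 \left(52 \left(- \frac{1}{84}\right) + 37 \left(- \frac{1}{37}\right)\right) = 168 \cdot 24 \left(- \frac{13}{21} - 1\right) = 4032 \left(- \frac{34}{21}\right) = -6528$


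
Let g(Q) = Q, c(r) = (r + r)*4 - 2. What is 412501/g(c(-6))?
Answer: -412501/50 ≈ -8250.0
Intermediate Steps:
c(r) = -2 + 8*r (c(r) = (2*r)*4 - 2 = 8*r - 2 = -2 + 8*r)
412501/g(c(-6)) = 412501/(-2 + 8*(-6)) = 412501/(-2 - 48) = 412501/(-50) = 412501*(-1/50) = -412501/50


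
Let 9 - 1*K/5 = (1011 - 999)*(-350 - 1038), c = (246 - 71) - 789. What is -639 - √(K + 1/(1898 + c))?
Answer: -639 - √34343565621/642 ≈ -927.66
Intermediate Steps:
c = -614 (c = 175 - 789 = -614)
K = 83325 (K = 45 - 5*(1011 - 999)*(-350 - 1038) = 45 - 60*(-1388) = 45 - 5*(-16656) = 45 + 83280 = 83325)
-639 - √(K + 1/(1898 + c)) = -639 - √(83325 + 1/(1898 - 614)) = -639 - √(83325 + 1/1284) = -639 - √(106989301/1284) = -639 - √34343565621/642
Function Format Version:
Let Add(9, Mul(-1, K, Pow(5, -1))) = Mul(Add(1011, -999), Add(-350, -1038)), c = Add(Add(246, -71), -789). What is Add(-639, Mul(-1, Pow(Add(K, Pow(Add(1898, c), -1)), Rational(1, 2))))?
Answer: Add(-639, Mul(Rational(-1, 642), Pow(34343565621, Rational(1, 2)))) ≈ -927.66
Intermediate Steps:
c = -614 (c = Add(175, -789) = -614)
K = 83325 (K = Add(45, Mul(-5, Mul(Add(1011, -999), Add(-350, -1038)))) = Add(45, Mul(-5, Mul(12, -1388))) = Add(45, Mul(-5, -16656)) = Add(45, 83280) = 83325)
Add(-639, Mul(-1, Pow(Add(K, Pow(Add(1898, c), -1)), Rational(1, 2)))) = Add(-639, Mul(-1, Pow(Add(83325, Pow(Add(1898, -614), -1)), Rational(1, 2)))) = Add(-639, Mul(-1, Pow(Add(83325, Pow(1284, -1)), Rational(1, 2)))) = Add(-639, Mul(-1, Pow(Add(83325, Rational(1, 1284)), Rational(1, 2)))) = Add(-639, Mul(-1, Pow(Rational(106989301, 1284), Rational(1, 2)))) = Add(-639, Mul(-1, Mul(Rational(1, 642), Pow(34343565621, Rational(1, 2))))) = Add(-639, Mul(Rational(-1, 642), Pow(34343565621, Rational(1, 2))))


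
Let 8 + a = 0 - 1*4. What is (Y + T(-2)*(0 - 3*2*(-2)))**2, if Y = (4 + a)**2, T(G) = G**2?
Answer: 12544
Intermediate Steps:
a = -12 (a = -8 + (0 - 1*4) = -8 + (0 - 4) = -8 - 4 = -12)
Y = 64 (Y = (4 - 12)**2 = (-8)**2 = 64)
(Y + T(-2)*(0 - 3*2*(-2)))**2 = (64 + (-2)**2*(0 - 3*2*(-2)))**2 = (64 + 4*(0 - 6*(-2)))**2 = (64 + 4*(0 + 12))**2 = (64 + 4*12)**2 = (64 + 48)**2 = 112**2 = 12544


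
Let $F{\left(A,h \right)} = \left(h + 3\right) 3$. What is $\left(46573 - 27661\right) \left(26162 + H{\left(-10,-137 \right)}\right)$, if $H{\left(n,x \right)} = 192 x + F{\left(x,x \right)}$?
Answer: $-10288128$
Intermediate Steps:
$F{\left(A,h \right)} = 9 + 3 h$ ($F{\left(A,h \right)} = \left(3 + h\right) 3 = 9 + 3 h$)
$H{\left(n,x \right)} = 9 + 195 x$ ($H{\left(n,x \right)} = 192 x + \left(9 + 3 x\right) = 9 + 195 x$)
$\left(46573 - 27661\right) \left(26162 + H{\left(-10,-137 \right)}\right) = \left(46573 - 27661\right) \left(26162 + \left(9 + 195 \left(-137\right)\right)\right) = 18912 \left(26162 + \left(9 - 26715\right)\right) = 18912 \left(26162 - 26706\right) = 18912 \left(-544\right) = -10288128$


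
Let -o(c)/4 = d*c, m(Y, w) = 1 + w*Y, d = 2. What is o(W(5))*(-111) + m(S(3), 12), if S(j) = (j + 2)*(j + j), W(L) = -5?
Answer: -4079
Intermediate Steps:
S(j) = 2*j*(2 + j) (S(j) = (2 + j)*(2*j) = 2*j*(2 + j))
m(Y, w) = 1 + Y*w
o(c) = -8*c
o(W(5))*(-111) + m(S(3), 12) = -8*(-5)*(-111) + (1 + (2*3*(2 + 3))*12) = 40*(-111) + (1 + (2*3*5)*12) = -4440 + (1 + 30*12) = -4440 + (1 + 360) = -4440 + 361 = -4079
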